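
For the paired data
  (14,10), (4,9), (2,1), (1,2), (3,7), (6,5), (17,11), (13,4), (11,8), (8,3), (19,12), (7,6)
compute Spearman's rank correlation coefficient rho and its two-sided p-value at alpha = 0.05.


Step 1: Rank x and y separately (midranks; no ties here).
rank(x): 14->10, 4->4, 2->2, 1->1, 3->3, 6->5, 17->11, 13->9, 11->8, 8->7, 19->12, 7->6
rank(y): 10->10, 9->9, 1->1, 2->2, 7->7, 5->5, 11->11, 4->4, 8->8, 3->3, 12->12, 6->6
Step 2: d_i = R_x(i) - R_y(i); compute d_i^2.
  (10-10)^2=0, (4-9)^2=25, (2-1)^2=1, (1-2)^2=1, (3-7)^2=16, (5-5)^2=0, (11-11)^2=0, (9-4)^2=25, (8-8)^2=0, (7-3)^2=16, (12-12)^2=0, (6-6)^2=0
sum(d^2) = 84.
Step 3: rho = 1 - 6*84 / (12*(12^2 - 1)) = 1 - 504/1716 = 0.706294.
Step 4: Under H0, t = rho * sqrt((n-2)/(1-rho^2)) = 3.1550 ~ t(10).
Step 5: Two-sided p-value from the t-distribution with 10 df = 0.010245.
Step 6: alpha = 0.05. reject H0.

rho = 0.7063, p = 0.010245, reject H0 at alpha = 0.05.


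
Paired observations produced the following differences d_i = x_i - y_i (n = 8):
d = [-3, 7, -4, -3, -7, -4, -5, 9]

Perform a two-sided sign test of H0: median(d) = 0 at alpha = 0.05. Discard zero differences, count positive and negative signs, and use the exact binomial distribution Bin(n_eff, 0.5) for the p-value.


Step 1: Discard zero differences. Original n = 8; n_eff = number of nonzero differences = 8.
Nonzero differences (with sign): -3, +7, -4, -3, -7, -4, -5, +9
Step 2: Count signs: positive = 2, negative = 6.
Step 3: Under H0: P(positive) = 0.5, so the number of positives S ~ Bin(8, 0.5).
Step 4: Two-sided exact p-value = sum of Bin(8,0.5) probabilities at or below the observed probability = 0.289062.
Step 5: alpha = 0.05. fail to reject H0.

n_eff = 8, pos = 2, neg = 6, p = 0.289062, fail to reject H0.


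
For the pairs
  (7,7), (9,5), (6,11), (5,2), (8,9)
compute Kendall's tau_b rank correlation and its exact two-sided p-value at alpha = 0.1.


Step 1: Enumerate the 10 unordered pairs (i,j) with i<j and classify each by sign(x_j-x_i) * sign(y_j-y_i).
  (1,2):dx=+2,dy=-2->D; (1,3):dx=-1,dy=+4->D; (1,4):dx=-2,dy=-5->C; (1,5):dx=+1,dy=+2->C
  (2,3):dx=-3,dy=+6->D; (2,4):dx=-4,dy=-3->C; (2,5):dx=-1,dy=+4->D; (3,4):dx=-1,dy=-9->C
  (3,5):dx=+2,dy=-2->D; (4,5):dx=+3,dy=+7->C
Step 2: C = 5, D = 5, total pairs = 10.
Step 3: tau = (C - D)/(n(n-1)/2) = (5 - 5)/10 = 0.000000.
Step 4: Exact two-sided p-value (enumerate n! = 120 permutations of y under H0): p = 1.000000.
Step 5: alpha = 0.1. fail to reject H0.

tau_b = 0.0000 (C=5, D=5), p = 1.000000, fail to reject H0.


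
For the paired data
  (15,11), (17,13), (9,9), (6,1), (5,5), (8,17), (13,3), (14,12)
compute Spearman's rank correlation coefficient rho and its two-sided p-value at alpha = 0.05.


Step 1: Rank x and y separately (midranks; no ties here).
rank(x): 15->7, 17->8, 9->4, 6->2, 5->1, 8->3, 13->5, 14->6
rank(y): 11->5, 13->7, 9->4, 1->1, 5->3, 17->8, 3->2, 12->6
Step 2: d_i = R_x(i) - R_y(i); compute d_i^2.
  (7-5)^2=4, (8-7)^2=1, (4-4)^2=0, (2-1)^2=1, (1-3)^2=4, (3-8)^2=25, (5-2)^2=9, (6-6)^2=0
sum(d^2) = 44.
Step 3: rho = 1 - 6*44 / (8*(8^2 - 1)) = 1 - 264/504 = 0.476190.
Step 4: Under H0, t = rho * sqrt((n-2)/(1-rho^2)) = 1.3265 ~ t(6).
Step 5: Two-sided p-value from the t-distribution with 6 df = 0.232936.
Step 6: alpha = 0.05. fail to reject H0.

rho = 0.4762, p = 0.232936, fail to reject H0 at alpha = 0.05.


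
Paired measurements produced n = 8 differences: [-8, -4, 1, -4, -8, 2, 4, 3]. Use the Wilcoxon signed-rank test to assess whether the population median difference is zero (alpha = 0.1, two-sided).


Step 1: Drop any zero differences (none here) and take |d_i|.
|d| = [8, 4, 1, 4, 8, 2, 4, 3]
Step 2: Midrank |d_i| (ties get averaged ranks).
ranks: |8|->7.5, |4|->5, |1|->1, |4|->5, |8|->7.5, |2|->2, |4|->5, |3|->3
Step 3: Attach original signs; sum ranks with positive sign and with negative sign.
W+ = 1 + 2 + 5 + 3 = 11
W- = 7.5 + 5 + 5 + 7.5 = 25
(Check: W+ + W- = 36 should equal n(n+1)/2 = 36.)
Step 4: Test statistic W = min(W+, W-) = 11.
Step 5: Ties in |d|, so use the tie-corrected normal approximation.
        E[W] = n(n+1)/4 = 8*9/4 = 18.
        Tie groups: |d|=4 (t=3), |d|=8 (t=2); sum(t^3 - t) = 30.
        Var[W] = n(n+1)(2n+1)/24 - sum(t^3-t)/48 = 1224/24 - 30/48 = 50.375.
        z = (W - E[W]) / sqrt(Var[W]) = (11 - 18) / 7.0975 = -0.9863.
        Two-sided p = 2*Phi(z) = 0.324007.
Step 6: alpha = 0.1. fail to reject H0.

W+ = 11, W- = 25, W = min = 11, p = 0.324007, fail to reject H0.


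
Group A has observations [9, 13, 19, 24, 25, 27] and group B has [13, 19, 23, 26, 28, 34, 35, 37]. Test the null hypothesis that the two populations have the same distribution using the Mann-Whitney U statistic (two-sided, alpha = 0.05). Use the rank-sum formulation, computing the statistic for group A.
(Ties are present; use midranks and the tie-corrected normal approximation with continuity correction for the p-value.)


Step 1: Combine and sort all 14 observations; assign midranks.
sorted (value, group): (9,X), (13,X), (13,Y), (19,X), (19,Y), (23,Y), (24,X), (25,X), (26,Y), (27,X), (28,Y), (34,Y), (35,Y), (37,Y)
ranks: 9->1, 13->2.5, 13->2.5, 19->4.5, 19->4.5, 23->6, 24->7, 25->8, 26->9, 27->10, 28->11, 34->12, 35->13, 37->14
Step 2: Rank sum for X: R1 = 1 + 2.5 + 4.5 + 7 + 8 + 10 = 33.
Step 3: U_X = R1 - n1(n1+1)/2 = 33 - 6*7/2 = 33 - 21 = 12.
       U_Y = n1*n2 - U_X = 48 - 12 = 36.
Step 4: Ties are present, so use the tie-corrected normal approximation (with continuity correction) for the p-value.
Step 5: p-value = 0.136773; compare to alpha = 0.05. fail to reject H0.

U_X = 12, p = 0.136773, fail to reject H0 at alpha = 0.05.


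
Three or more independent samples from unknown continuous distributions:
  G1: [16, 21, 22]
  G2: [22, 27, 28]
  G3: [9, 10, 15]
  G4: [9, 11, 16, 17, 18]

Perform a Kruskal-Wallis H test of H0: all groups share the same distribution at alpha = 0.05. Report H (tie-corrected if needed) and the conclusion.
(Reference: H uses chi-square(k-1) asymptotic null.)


Step 1: Combine all N = 14 observations and assign midranks.
sorted (value, group, rank): (9,G3,1.5), (9,G4,1.5), (10,G3,3), (11,G4,4), (15,G3,5), (16,G1,6.5), (16,G4,6.5), (17,G4,8), (18,G4,9), (21,G1,10), (22,G1,11.5), (22,G2,11.5), (27,G2,13), (28,G2,14)
Step 2: Sum ranks within each group.
R_1 = 28 (n_1 = 3)
R_2 = 38.5 (n_2 = 3)
R_3 = 9.5 (n_3 = 3)
R_4 = 29 (n_4 = 5)
Step 3: H = 12/(N(N+1)) * sum(R_i^2/n_i) - 3(N+1)
     = 12/(14*15) * (28^2/3 + 38.5^2/3 + 9.5^2/3 + 29^2/5) - 3*15
     = 0.057143 * 953.7 - 45
     = 9.497143.
Step 4: Ties present; correction factor C = 1 - 18/(14^3 - 14) = 0.993407. Corrected H = 9.497143 / 0.993407 = 9.560177.
Step 5: Under H0, H ~ chi^2(3); p-value = 0.022700.
Step 6: alpha = 0.05. reject H0.

H = 9.5602, df = 3, p = 0.022700, reject H0.


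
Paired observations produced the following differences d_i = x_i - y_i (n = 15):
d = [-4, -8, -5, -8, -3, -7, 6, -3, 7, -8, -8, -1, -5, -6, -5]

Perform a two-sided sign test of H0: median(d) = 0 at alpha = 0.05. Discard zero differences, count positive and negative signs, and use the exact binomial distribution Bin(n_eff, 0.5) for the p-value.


Step 1: Discard zero differences. Original n = 15; n_eff = number of nonzero differences = 15.
Nonzero differences (with sign): -4, -8, -5, -8, -3, -7, +6, -3, +7, -8, -8, -1, -5, -6, -5
Step 2: Count signs: positive = 2, negative = 13.
Step 3: Under H0: P(positive) = 0.5, so the number of positives S ~ Bin(15, 0.5).
Step 4: Two-sided exact p-value = sum of Bin(15,0.5) probabilities at or below the observed probability = 0.007385.
Step 5: alpha = 0.05. reject H0.

n_eff = 15, pos = 2, neg = 13, p = 0.007385, reject H0.


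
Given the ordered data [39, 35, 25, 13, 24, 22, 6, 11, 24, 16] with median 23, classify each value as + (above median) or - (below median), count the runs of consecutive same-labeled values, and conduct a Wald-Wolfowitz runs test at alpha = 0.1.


Step 1: Compute median = 23; label A = above, B = below.
Labels in order: AAABABBBAB  (n_A = 5, n_B = 5)
Step 2: Count runs R = 6.
Step 3: Under H0 (random ordering), E[R] = 2*n_A*n_B/(n_A+n_B) + 1 = 2*5*5/10 + 1 = 6.0000.
        Var[R] = 2*n_A*n_B*(2*n_A*n_B - n_A - n_B) / ((n_A+n_B)^2 * (n_A+n_B-1)) = 2000/900 = 2.2222.
        SD[R] = 1.4907.
Step 4: R = E[R], so z = 0 with no continuity correction.
Step 5: Two-sided p-value via normal approximation = 2*(1 - Phi(|z|)) = 1.000000.
Step 6: alpha = 0.1. fail to reject H0.

R = 6, z = 0.0000, p = 1.000000, fail to reject H0.


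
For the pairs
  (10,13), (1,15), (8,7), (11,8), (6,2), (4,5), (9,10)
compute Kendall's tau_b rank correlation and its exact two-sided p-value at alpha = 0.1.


Step 1: Enumerate the 21 unordered pairs (i,j) with i<j and classify each by sign(x_j-x_i) * sign(y_j-y_i).
  (1,2):dx=-9,dy=+2->D; (1,3):dx=-2,dy=-6->C; (1,4):dx=+1,dy=-5->D; (1,5):dx=-4,dy=-11->C
  (1,6):dx=-6,dy=-8->C; (1,7):dx=-1,dy=-3->C; (2,3):dx=+7,dy=-8->D; (2,4):dx=+10,dy=-7->D
  (2,5):dx=+5,dy=-13->D; (2,6):dx=+3,dy=-10->D; (2,7):dx=+8,dy=-5->D; (3,4):dx=+3,dy=+1->C
  (3,5):dx=-2,dy=-5->C; (3,6):dx=-4,dy=-2->C; (3,7):dx=+1,dy=+3->C; (4,5):dx=-5,dy=-6->C
  (4,6):dx=-7,dy=-3->C; (4,7):dx=-2,dy=+2->D; (5,6):dx=-2,dy=+3->D; (5,7):dx=+3,dy=+8->C
  (6,7):dx=+5,dy=+5->C
Step 2: C = 12, D = 9, total pairs = 21.
Step 3: tau = (C - D)/(n(n-1)/2) = (12 - 9)/21 = 0.142857.
Step 4: Exact two-sided p-value (enumerate n! = 5040 permutations of y under H0): p = 0.772619.
Step 5: alpha = 0.1. fail to reject H0.

tau_b = 0.1429 (C=12, D=9), p = 0.772619, fail to reject H0.


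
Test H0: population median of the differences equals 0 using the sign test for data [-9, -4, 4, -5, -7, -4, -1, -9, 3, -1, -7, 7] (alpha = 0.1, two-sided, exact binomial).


Step 1: Discard zero differences. Original n = 12; n_eff = number of nonzero differences = 12.
Nonzero differences (with sign): -9, -4, +4, -5, -7, -4, -1, -9, +3, -1, -7, +7
Step 2: Count signs: positive = 3, negative = 9.
Step 3: Under H0: P(positive) = 0.5, so the number of positives S ~ Bin(12, 0.5).
Step 4: Two-sided exact p-value = sum of Bin(12,0.5) probabilities at or below the observed probability = 0.145996.
Step 5: alpha = 0.1. fail to reject H0.

n_eff = 12, pos = 3, neg = 9, p = 0.145996, fail to reject H0.


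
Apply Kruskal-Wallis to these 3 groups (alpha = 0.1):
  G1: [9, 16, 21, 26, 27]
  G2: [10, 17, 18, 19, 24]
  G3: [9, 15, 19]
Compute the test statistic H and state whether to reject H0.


Step 1: Combine all N = 13 observations and assign midranks.
sorted (value, group, rank): (9,G1,1.5), (9,G3,1.5), (10,G2,3), (15,G3,4), (16,G1,5), (17,G2,6), (18,G2,7), (19,G2,8.5), (19,G3,8.5), (21,G1,10), (24,G2,11), (26,G1,12), (27,G1,13)
Step 2: Sum ranks within each group.
R_1 = 41.5 (n_1 = 5)
R_2 = 35.5 (n_2 = 5)
R_3 = 14 (n_3 = 3)
Step 3: H = 12/(N(N+1)) * sum(R_i^2/n_i) - 3(N+1)
     = 12/(13*14) * (41.5^2/5 + 35.5^2/5 + 14^2/3) - 3*14
     = 0.065934 * 661.833 - 42
     = 1.637363.
Step 4: Ties present; correction factor C = 1 - 12/(13^3 - 13) = 0.994505. Corrected H = 1.637363 / 0.994505 = 1.646409.
Step 5: Under H0, H ~ chi^2(2); p-value = 0.439023.
Step 6: alpha = 0.1. fail to reject H0.

H = 1.6464, df = 2, p = 0.439023, fail to reject H0.


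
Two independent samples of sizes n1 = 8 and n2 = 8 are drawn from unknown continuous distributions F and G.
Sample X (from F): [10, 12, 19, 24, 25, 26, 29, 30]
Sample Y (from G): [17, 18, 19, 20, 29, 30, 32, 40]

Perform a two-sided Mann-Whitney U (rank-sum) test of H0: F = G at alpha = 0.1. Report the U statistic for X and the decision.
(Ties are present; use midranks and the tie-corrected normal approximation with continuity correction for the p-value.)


Step 1: Combine and sort all 16 observations; assign midranks.
sorted (value, group): (10,X), (12,X), (17,Y), (18,Y), (19,X), (19,Y), (20,Y), (24,X), (25,X), (26,X), (29,X), (29,Y), (30,X), (30,Y), (32,Y), (40,Y)
ranks: 10->1, 12->2, 17->3, 18->4, 19->5.5, 19->5.5, 20->7, 24->8, 25->9, 26->10, 29->11.5, 29->11.5, 30->13.5, 30->13.5, 32->15, 40->16
Step 2: Rank sum for X: R1 = 1 + 2 + 5.5 + 8 + 9 + 10 + 11.5 + 13.5 = 60.5.
Step 3: U_X = R1 - n1(n1+1)/2 = 60.5 - 8*9/2 = 60.5 - 36 = 24.5.
       U_Y = n1*n2 - U_X = 64 - 24.5 = 39.5.
Step 4: Ties are present, so use the tie-corrected normal approximation (with continuity correction) for the p-value.
Step 5: p-value = 0.461260; compare to alpha = 0.1. fail to reject H0.

U_X = 24.5, p = 0.461260, fail to reject H0 at alpha = 0.1.


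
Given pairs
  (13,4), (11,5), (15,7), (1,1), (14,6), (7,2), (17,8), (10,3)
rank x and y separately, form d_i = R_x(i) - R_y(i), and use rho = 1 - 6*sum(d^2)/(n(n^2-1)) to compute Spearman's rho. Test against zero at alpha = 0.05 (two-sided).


Step 1: Rank x and y separately (midranks; no ties here).
rank(x): 13->5, 11->4, 15->7, 1->1, 14->6, 7->2, 17->8, 10->3
rank(y): 4->4, 5->5, 7->7, 1->1, 6->6, 2->2, 8->8, 3->3
Step 2: d_i = R_x(i) - R_y(i); compute d_i^2.
  (5-4)^2=1, (4-5)^2=1, (7-7)^2=0, (1-1)^2=0, (6-6)^2=0, (2-2)^2=0, (8-8)^2=0, (3-3)^2=0
sum(d^2) = 2.
Step 3: rho = 1 - 6*2 / (8*(8^2 - 1)) = 1 - 12/504 = 0.976190.
Step 4: Under H0, t = rho * sqrt((n-2)/(1-rho^2)) = 11.0235 ~ t(6).
Step 5: Two-sided p-value from the t-distribution with 6 df = 0.000033.
Step 6: alpha = 0.05. reject H0.

rho = 0.9762, p = 0.000033, reject H0 at alpha = 0.05.


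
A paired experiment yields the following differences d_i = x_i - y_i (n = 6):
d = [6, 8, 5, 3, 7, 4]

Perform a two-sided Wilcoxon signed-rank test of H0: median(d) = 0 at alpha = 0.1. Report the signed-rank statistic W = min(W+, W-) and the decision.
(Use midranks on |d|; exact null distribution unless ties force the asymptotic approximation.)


Step 1: Drop any zero differences (none here) and take |d_i|.
|d| = [6, 8, 5, 3, 7, 4]
Step 2: Midrank |d_i| (ties get averaged ranks).
ranks: |6|->4, |8|->6, |5|->3, |3|->1, |7|->5, |4|->2
Step 3: Attach original signs; sum ranks with positive sign and with negative sign.
W+ = 4 + 6 + 3 + 1 + 5 + 2 = 21
W- = 0 = 0
(Check: W+ + W- = 21 should equal n(n+1)/2 = 21.)
Step 4: Test statistic W = min(W+, W-) = 0.
Step 5: No ties, so the exact null distribution over the 2^6 = 64 sign assignments gives the two-sided p-value = 0.031250.
Step 6: alpha = 0.1. reject H0.

W+ = 21, W- = 0, W = min = 0, p = 0.031250, reject H0.


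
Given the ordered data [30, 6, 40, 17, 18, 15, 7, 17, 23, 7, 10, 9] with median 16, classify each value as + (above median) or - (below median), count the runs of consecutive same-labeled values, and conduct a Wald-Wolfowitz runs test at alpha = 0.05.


Step 1: Compute median = 16; label A = above, B = below.
Labels in order: ABAAABBAABBB  (n_A = 6, n_B = 6)
Step 2: Count runs R = 6.
Step 3: Under H0 (random ordering), E[R] = 2*n_A*n_B/(n_A+n_B) + 1 = 2*6*6/12 + 1 = 7.0000.
        Var[R] = 2*n_A*n_B*(2*n_A*n_B - n_A - n_B) / ((n_A+n_B)^2 * (n_A+n_B-1)) = 4320/1584 = 2.7273.
        SD[R] = 1.6514.
Step 4: Continuity-corrected z = (R + 0.5 - E[R]) / SD[R] = (6 + 0.5 - 7.0000) / 1.6514 = -0.3028.
Step 5: Two-sided p-value via normal approximation = 2*(1 - Phi(|z|)) = 0.762069.
Step 6: alpha = 0.05. fail to reject H0.

R = 6, z = -0.3028, p = 0.762069, fail to reject H0.


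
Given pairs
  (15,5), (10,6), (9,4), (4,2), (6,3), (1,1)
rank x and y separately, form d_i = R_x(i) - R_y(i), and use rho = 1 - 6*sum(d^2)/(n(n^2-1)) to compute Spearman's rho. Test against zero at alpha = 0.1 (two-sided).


Step 1: Rank x and y separately (midranks; no ties here).
rank(x): 15->6, 10->5, 9->4, 4->2, 6->3, 1->1
rank(y): 5->5, 6->6, 4->4, 2->2, 3->3, 1->1
Step 2: d_i = R_x(i) - R_y(i); compute d_i^2.
  (6-5)^2=1, (5-6)^2=1, (4-4)^2=0, (2-2)^2=0, (3-3)^2=0, (1-1)^2=0
sum(d^2) = 2.
Step 3: rho = 1 - 6*2 / (6*(6^2 - 1)) = 1 - 12/210 = 0.942857.
Step 4: Under H0, t = rho * sqrt((n-2)/(1-rho^2)) = 5.6595 ~ t(4).
Step 5: Two-sided p-value from the t-distribution with 4 df = 0.004805.
Step 6: alpha = 0.1. reject H0.

rho = 0.9429, p = 0.004805, reject H0 at alpha = 0.1.


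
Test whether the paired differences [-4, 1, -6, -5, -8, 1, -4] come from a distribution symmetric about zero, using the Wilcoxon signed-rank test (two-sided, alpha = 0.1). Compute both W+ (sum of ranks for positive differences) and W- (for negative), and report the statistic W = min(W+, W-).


Step 1: Drop any zero differences (none here) and take |d_i|.
|d| = [4, 1, 6, 5, 8, 1, 4]
Step 2: Midrank |d_i| (ties get averaged ranks).
ranks: |4|->3.5, |1|->1.5, |6|->6, |5|->5, |8|->7, |1|->1.5, |4|->3.5
Step 3: Attach original signs; sum ranks with positive sign and with negative sign.
W+ = 1.5 + 1.5 = 3
W- = 3.5 + 6 + 5 + 7 + 3.5 = 25
(Check: W+ + W- = 28 should equal n(n+1)/2 = 28.)
Step 4: Test statistic W = min(W+, W-) = 3.
Step 5: Ties in |d|, so use the tie-corrected normal approximation.
        E[W] = n(n+1)/4 = 7*8/4 = 14.
        Tie groups: |d|=1 (t=2), |d|=4 (t=2); sum(t^3 - t) = 12.
        Var[W] = n(n+1)(2n+1)/24 - sum(t^3-t)/48 = 840/24 - 12/48 = 34.75.
        z = (W - E[W]) / sqrt(Var[W]) = (3 - 14) / 5.8949 = -1.8660.
        Two-sided p = 2*Phi(z) = 0.062039.
Step 6: alpha = 0.1. reject H0.

W+ = 3, W- = 25, W = min = 3, p = 0.062039, reject H0.


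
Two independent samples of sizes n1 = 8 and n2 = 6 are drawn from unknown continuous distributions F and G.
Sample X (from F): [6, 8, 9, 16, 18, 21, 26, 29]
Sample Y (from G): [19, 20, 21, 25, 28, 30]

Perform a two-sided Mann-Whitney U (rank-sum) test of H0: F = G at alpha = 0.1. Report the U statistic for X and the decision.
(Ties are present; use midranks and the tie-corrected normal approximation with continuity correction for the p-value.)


Step 1: Combine and sort all 14 observations; assign midranks.
sorted (value, group): (6,X), (8,X), (9,X), (16,X), (18,X), (19,Y), (20,Y), (21,X), (21,Y), (25,Y), (26,X), (28,Y), (29,X), (30,Y)
ranks: 6->1, 8->2, 9->3, 16->4, 18->5, 19->6, 20->7, 21->8.5, 21->8.5, 25->10, 26->11, 28->12, 29->13, 30->14
Step 2: Rank sum for X: R1 = 1 + 2 + 3 + 4 + 5 + 8.5 + 11 + 13 = 47.5.
Step 3: U_X = R1 - n1(n1+1)/2 = 47.5 - 8*9/2 = 47.5 - 36 = 11.5.
       U_Y = n1*n2 - U_X = 48 - 11.5 = 36.5.
Step 4: Ties are present, so use the tie-corrected normal approximation (with continuity correction) for the p-value.
Step 5: p-value = 0.120926; compare to alpha = 0.1. fail to reject H0.

U_X = 11.5, p = 0.120926, fail to reject H0 at alpha = 0.1.


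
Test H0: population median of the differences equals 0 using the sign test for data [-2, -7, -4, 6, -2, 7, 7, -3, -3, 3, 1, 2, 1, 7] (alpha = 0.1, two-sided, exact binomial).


Step 1: Discard zero differences. Original n = 14; n_eff = number of nonzero differences = 14.
Nonzero differences (with sign): -2, -7, -4, +6, -2, +7, +7, -3, -3, +3, +1, +2, +1, +7
Step 2: Count signs: positive = 8, negative = 6.
Step 3: Under H0: P(positive) = 0.5, so the number of positives S ~ Bin(14, 0.5).
Step 4: Two-sided exact p-value = sum of Bin(14,0.5) probabilities at or below the observed probability = 0.790527.
Step 5: alpha = 0.1. fail to reject H0.

n_eff = 14, pos = 8, neg = 6, p = 0.790527, fail to reject H0.


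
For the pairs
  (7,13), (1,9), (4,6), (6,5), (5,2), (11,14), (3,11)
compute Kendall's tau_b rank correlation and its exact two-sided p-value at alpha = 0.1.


Step 1: Enumerate the 21 unordered pairs (i,j) with i<j and classify each by sign(x_j-x_i) * sign(y_j-y_i).
  (1,2):dx=-6,dy=-4->C; (1,3):dx=-3,dy=-7->C; (1,4):dx=-1,dy=-8->C; (1,5):dx=-2,dy=-11->C
  (1,6):dx=+4,dy=+1->C; (1,7):dx=-4,dy=-2->C; (2,3):dx=+3,dy=-3->D; (2,4):dx=+5,dy=-4->D
  (2,5):dx=+4,dy=-7->D; (2,6):dx=+10,dy=+5->C; (2,7):dx=+2,dy=+2->C; (3,4):dx=+2,dy=-1->D
  (3,5):dx=+1,dy=-4->D; (3,6):dx=+7,dy=+8->C; (3,7):dx=-1,dy=+5->D; (4,5):dx=-1,dy=-3->C
  (4,6):dx=+5,dy=+9->C; (4,7):dx=-3,dy=+6->D; (5,6):dx=+6,dy=+12->C; (5,7):dx=-2,dy=+9->D
  (6,7):dx=-8,dy=-3->C
Step 2: C = 13, D = 8, total pairs = 21.
Step 3: tau = (C - D)/(n(n-1)/2) = (13 - 8)/21 = 0.238095.
Step 4: Exact two-sided p-value (enumerate n! = 5040 permutations of y under H0): p = 0.561905.
Step 5: alpha = 0.1. fail to reject H0.

tau_b = 0.2381 (C=13, D=8), p = 0.561905, fail to reject H0.


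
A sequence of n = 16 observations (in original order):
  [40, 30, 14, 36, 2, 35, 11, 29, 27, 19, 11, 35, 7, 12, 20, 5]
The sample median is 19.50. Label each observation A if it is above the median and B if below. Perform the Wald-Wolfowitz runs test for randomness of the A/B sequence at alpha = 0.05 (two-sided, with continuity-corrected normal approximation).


Step 1: Compute median = 19.50; label A = above, B = below.
Labels in order: AABABABAABBABBAB  (n_A = 8, n_B = 8)
Step 2: Count runs R = 12.
Step 3: Under H0 (random ordering), E[R] = 2*n_A*n_B/(n_A+n_B) + 1 = 2*8*8/16 + 1 = 9.0000.
        Var[R] = 2*n_A*n_B*(2*n_A*n_B - n_A - n_B) / ((n_A+n_B)^2 * (n_A+n_B-1)) = 14336/3840 = 3.7333.
        SD[R] = 1.9322.
Step 4: Continuity-corrected z = (R - 0.5 - E[R]) / SD[R] = (12 - 0.5 - 9.0000) / 1.9322 = 1.2939.
Step 5: Two-sided p-value via normal approximation = 2*(1 - Phi(|z|)) = 0.195709.
Step 6: alpha = 0.05. fail to reject H0.

R = 12, z = 1.2939, p = 0.195709, fail to reject H0.


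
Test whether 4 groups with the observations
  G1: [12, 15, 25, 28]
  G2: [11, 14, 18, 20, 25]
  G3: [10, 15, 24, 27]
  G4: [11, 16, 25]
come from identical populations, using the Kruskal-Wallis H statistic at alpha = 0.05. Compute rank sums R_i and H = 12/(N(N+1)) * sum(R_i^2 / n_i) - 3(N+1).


Step 1: Combine all N = 16 observations and assign midranks.
sorted (value, group, rank): (10,G3,1), (11,G2,2.5), (11,G4,2.5), (12,G1,4), (14,G2,5), (15,G1,6.5), (15,G3,6.5), (16,G4,8), (18,G2,9), (20,G2,10), (24,G3,11), (25,G1,13), (25,G2,13), (25,G4,13), (27,G3,15), (28,G1,16)
Step 2: Sum ranks within each group.
R_1 = 39.5 (n_1 = 4)
R_2 = 39.5 (n_2 = 5)
R_3 = 33.5 (n_3 = 4)
R_4 = 23.5 (n_4 = 3)
Step 3: H = 12/(N(N+1)) * sum(R_i^2/n_i) - 3(N+1)
     = 12/(16*17) * (39.5^2/4 + 39.5^2/5 + 33.5^2/4 + 23.5^2/3) - 3*17
     = 0.044118 * 1166.76 - 51
     = 0.474632.
Step 4: Ties present; correction factor C = 1 - 36/(16^3 - 16) = 0.991176. Corrected H = 0.474632 / 0.991176 = 0.478858.
Step 5: Under H0, H ~ chi^2(3); p-value = 0.923511.
Step 6: alpha = 0.05. fail to reject H0.

H = 0.4789, df = 3, p = 0.923511, fail to reject H0.


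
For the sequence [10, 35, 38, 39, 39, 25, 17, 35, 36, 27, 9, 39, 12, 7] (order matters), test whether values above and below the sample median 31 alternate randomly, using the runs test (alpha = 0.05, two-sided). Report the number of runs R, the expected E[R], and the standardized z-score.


Step 1: Compute median = 31; label A = above, B = below.
Labels in order: BAAAABBAABBABB  (n_A = 7, n_B = 7)
Step 2: Count runs R = 7.
Step 3: Under H0 (random ordering), E[R] = 2*n_A*n_B/(n_A+n_B) + 1 = 2*7*7/14 + 1 = 8.0000.
        Var[R] = 2*n_A*n_B*(2*n_A*n_B - n_A - n_B) / ((n_A+n_B)^2 * (n_A+n_B-1)) = 8232/2548 = 3.2308.
        SD[R] = 1.7974.
Step 4: Continuity-corrected z = (R + 0.5 - E[R]) / SD[R] = (7 + 0.5 - 8.0000) / 1.7974 = -0.2782.
Step 5: Two-sided p-value via normal approximation = 2*(1 - Phi(|z|)) = 0.780879.
Step 6: alpha = 0.05. fail to reject H0.

R = 7, z = -0.2782, p = 0.780879, fail to reject H0.


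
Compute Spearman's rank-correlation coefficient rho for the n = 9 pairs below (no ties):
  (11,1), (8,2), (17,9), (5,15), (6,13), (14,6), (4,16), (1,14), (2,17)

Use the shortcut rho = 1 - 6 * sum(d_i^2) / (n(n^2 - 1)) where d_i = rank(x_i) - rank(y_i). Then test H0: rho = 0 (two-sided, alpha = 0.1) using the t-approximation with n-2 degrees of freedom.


Step 1: Rank x and y separately (midranks; no ties here).
rank(x): 11->7, 8->6, 17->9, 5->4, 6->5, 14->8, 4->3, 1->1, 2->2
rank(y): 1->1, 2->2, 9->4, 15->7, 13->5, 6->3, 16->8, 14->6, 17->9
Step 2: d_i = R_x(i) - R_y(i); compute d_i^2.
  (7-1)^2=36, (6-2)^2=16, (9-4)^2=25, (4-7)^2=9, (5-5)^2=0, (8-3)^2=25, (3-8)^2=25, (1-6)^2=25, (2-9)^2=49
sum(d^2) = 210.
Step 3: rho = 1 - 6*210 / (9*(9^2 - 1)) = 1 - 1260/720 = -0.750000.
Step 4: Under H0, t = rho * sqrt((n-2)/(1-rho^2)) = -3.0000 ~ t(7).
Step 5: Two-sided p-value from the t-distribution with 7 df = 0.019942.
Step 6: alpha = 0.1. reject H0.

rho = -0.7500, p = 0.019942, reject H0 at alpha = 0.1.


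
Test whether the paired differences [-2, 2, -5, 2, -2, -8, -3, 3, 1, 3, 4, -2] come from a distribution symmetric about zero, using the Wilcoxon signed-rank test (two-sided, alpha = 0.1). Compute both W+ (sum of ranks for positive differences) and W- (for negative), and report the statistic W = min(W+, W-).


Step 1: Drop any zero differences (none here) and take |d_i|.
|d| = [2, 2, 5, 2, 2, 8, 3, 3, 1, 3, 4, 2]
Step 2: Midrank |d_i| (ties get averaged ranks).
ranks: |2|->4, |2|->4, |5|->11, |2|->4, |2|->4, |8|->12, |3|->8, |3|->8, |1|->1, |3|->8, |4|->10, |2|->4
Step 3: Attach original signs; sum ranks with positive sign and with negative sign.
W+ = 4 + 4 + 8 + 1 + 8 + 10 = 35
W- = 4 + 11 + 4 + 12 + 8 + 4 = 43
(Check: W+ + W- = 78 should equal n(n+1)/2 = 78.)
Step 4: Test statistic W = min(W+, W-) = 35.
Step 5: Ties in |d|, so use the tie-corrected normal approximation.
        E[W] = n(n+1)/4 = 12*13/4 = 39.
        Tie groups: |d|=2 (t=5), |d|=3 (t=3); sum(t^3 - t) = 144.
        Var[W] = n(n+1)(2n+1)/24 - sum(t^3-t)/48 = 3900/24 - 144/48 = 159.5.
        z = (W - E[W]) / sqrt(Var[W]) = (35 - 39) / 12.6293 = -0.3167.
        Two-sided p = 2*Phi(z) = 0.751454.
Step 6: alpha = 0.1. fail to reject H0.

W+ = 35, W- = 43, W = min = 35, p = 0.751454, fail to reject H0.


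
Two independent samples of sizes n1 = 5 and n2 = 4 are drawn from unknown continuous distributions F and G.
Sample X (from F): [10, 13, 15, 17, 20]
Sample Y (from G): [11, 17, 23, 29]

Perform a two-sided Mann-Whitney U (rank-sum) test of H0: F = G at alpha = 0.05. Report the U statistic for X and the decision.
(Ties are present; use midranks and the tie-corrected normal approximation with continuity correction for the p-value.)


Step 1: Combine and sort all 9 observations; assign midranks.
sorted (value, group): (10,X), (11,Y), (13,X), (15,X), (17,X), (17,Y), (20,X), (23,Y), (29,Y)
ranks: 10->1, 11->2, 13->3, 15->4, 17->5.5, 17->5.5, 20->7, 23->8, 29->9
Step 2: Rank sum for X: R1 = 1 + 3 + 4 + 5.5 + 7 = 20.5.
Step 3: U_X = R1 - n1(n1+1)/2 = 20.5 - 5*6/2 = 20.5 - 15 = 5.5.
       U_Y = n1*n2 - U_X = 20 - 5.5 = 14.5.
Step 4: Ties are present, so use the tie-corrected normal approximation (with continuity correction) for the p-value.
Step 5: p-value = 0.325163; compare to alpha = 0.05. fail to reject H0.

U_X = 5.5, p = 0.325163, fail to reject H0 at alpha = 0.05.


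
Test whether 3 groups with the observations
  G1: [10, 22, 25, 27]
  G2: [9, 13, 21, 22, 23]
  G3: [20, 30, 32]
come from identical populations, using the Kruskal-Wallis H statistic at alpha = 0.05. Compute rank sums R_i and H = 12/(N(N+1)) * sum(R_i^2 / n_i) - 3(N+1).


Step 1: Combine all N = 12 observations and assign midranks.
sorted (value, group, rank): (9,G2,1), (10,G1,2), (13,G2,3), (20,G3,4), (21,G2,5), (22,G1,6.5), (22,G2,6.5), (23,G2,8), (25,G1,9), (27,G1,10), (30,G3,11), (32,G3,12)
Step 2: Sum ranks within each group.
R_1 = 27.5 (n_1 = 4)
R_2 = 23.5 (n_2 = 5)
R_3 = 27 (n_3 = 3)
Step 3: H = 12/(N(N+1)) * sum(R_i^2/n_i) - 3(N+1)
     = 12/(12*13) * (27.5^2/4 + 23.5^2/5 + 27^2/3) - 3*13
     = 0.076923 * 542.513 - 39
     = 2.731731.
Step 4: Ties present; correction factor C = 1 - 6/(12^3 - 12) = 0.996503. Corrected H = 2.731731 / 0.996503 = 2.741316.
Step 5: Under H0, H ~ chi^2(2); p-value = 0.253940.
Step 6: alpha = 0.05. fail to reject H0.

H = 2.7413, df = 2, p = 0.253940, fail to reject H0.


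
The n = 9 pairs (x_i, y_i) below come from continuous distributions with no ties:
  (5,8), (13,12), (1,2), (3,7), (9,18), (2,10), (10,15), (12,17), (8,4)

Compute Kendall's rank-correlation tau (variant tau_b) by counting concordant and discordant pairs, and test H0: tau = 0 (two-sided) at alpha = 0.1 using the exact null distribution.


Step 1: Enumerate the 36 unordered pairs (i,j) with i<j and classify each by sign(x_j-x_i) * sign(y_j-y_i).
  (1,2):dx=+8,dy=+4->C; (1,3):dx=-4,dy=-6->C; (1,4):dx=-2,dy=-1->C; (1,5):dx=+4,dy=+10->C
  (1,6):dx=-3,dy=+2->D; (1,7):dx=+5,dy=+7->C; (1,8):dx=+7,dy=+9->C; (1,9):dx=+3,dy=-4->D
  (2,3):dx=-12,dy=-10->C; (2,4):dx=-10,dy=-5->C; (2,5):dx=-4,dy=+6->D; (2,6):dx=-11,dy=-2->C
  (2,7):dx=-3,dy=+3->D; (2,8):dx=-1,dy=+5->D; (2,9):dx=-5,dy=-8->C; (3,4):dx=+2,dy=+5->C
  (3,5):dx=+8,dy=+16->C; (3,6):dx=+1,dy=+8->C; (3,7):dx=+9,dy=+13->C; (3,8):dx=+11,dy=+15->C
  (3,9):dx=+7,dy=+2->C; (4,5):dx=+6,dy=+11->C; (4,6):dx=-1,dy=+3->D; (4,7):dx=+7,dy=+8->C
  (4,8):dx=+9,dy=+10->C; (4,9):dx=+5,dy=-3->D; (5,6):dx=-7,dy=-8->C; (5,7):dx=+1,dy=-3->D
  (5,8):dx=+3,dy=-1->D; (5,9):dx=-1,dy=-14->C; (6,7):dx=+8,dy=+5->C; (6,8):dx=+10,dy=+7->C
  (6,9):dx=+6,dy=-6->D; (7,8):dx=+2,dy=+2->C; (7,9):dx=-2,dy=-11->C; (8,9):dx=-4,dy=-13->C
Step 2: C = 26, D = 10, total pairs = 36.
Step 3: tau = (C - D)/(n(n-1)/2) = (26 - 10)/36 = 0.444444.
Step 4: Exact two-sided p-value (enumerate n! = 362880 permutations of y under H0): p = 0.119439.
Step 5: alpha = 0.1. fail to reject H0.

tau_b = 0.4444 (C=26, D=10), p = 0.119439, fail to reject H0.


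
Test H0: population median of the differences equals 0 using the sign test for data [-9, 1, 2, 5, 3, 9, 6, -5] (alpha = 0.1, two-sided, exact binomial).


Step 1: Discard zero differences. Original n = 8; n_eff = number of nonzero differences = 8.
Nonzero differences (with sign): -9, +1, +2, +5, +3, +9, +6, -5
Step 2: Count signs: positive = 6, negative = 2.
Step 3: Under H0: P(positive) = 0.5, so the number of positives S ~ Bin(8, 0.5).
Step 4: Two-sided exact p-value = sum of Bin(8,0.5) probabilities at or below the observed probability = 0.289062.
Step 5: alpha = 0.1. fail to reject H0.

n_eff = 8, pos = 6, neg = 2, p = 0.289062, fail to reject H0.


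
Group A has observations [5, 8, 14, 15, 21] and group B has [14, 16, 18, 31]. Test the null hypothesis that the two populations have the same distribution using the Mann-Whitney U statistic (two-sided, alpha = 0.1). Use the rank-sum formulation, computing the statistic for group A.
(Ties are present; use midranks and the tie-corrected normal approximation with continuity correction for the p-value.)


Step 1: Combine and sort all 9 observations; assign midranks.
sorted (value, group): (5,X), (8,X), (14,X), (14,Y), (15,X), (16,Y), (18,Y), (21,X), (31,Y)
ranks: 5->1, 8->2, 14->3.5, 14->3.5, 15->5, 16->6, 18->7, 21->8, 31->9
Step 2: Rank sum for X: R1 = 1 + 2 + 3.5 + 5 + 8 = 19.5.
Step 3: U_X = R1 - n1(n1+1)/2 = 19.5 - 5*6/2 = 19.5 - 15 = 4.5.
       U_Y = n1*n2 - U_X = 20 - 4.5 = 15.5.
Step 4: Ties are present, so use the tie-corrected normal approximation (with continuity correction) for the p-value.
Step 5: p-value = 0.218742; compare to alpha = 0.1. fail to reject H0.

U_X = 4.5, p = 0.218742, fail to reject H0 at alpha = 0.1.


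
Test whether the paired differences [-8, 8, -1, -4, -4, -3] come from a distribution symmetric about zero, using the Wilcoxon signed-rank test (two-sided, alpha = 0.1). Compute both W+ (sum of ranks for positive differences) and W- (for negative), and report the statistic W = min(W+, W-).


Step 1: Drop any zero differences (none here) and take |d_i|.
|d| = [8, 8, 1, 4, 4, 3]
Step 2: Midrank |d_i| (ties get averaged ranks).
ranks: |8|->5.5, |8|->5.5, |1|->1, |4|->3.5, |4|->3.5, |3|->2
Step 3: Attach original signs; sum ranks with positive sign and with negative sign.
W+ = 5.5 = 5.5
W- = 5.5 + 1 + 3.5 + 3.5 + 2 = 15.5
(Check: W+ + W- = 21 should equal n(n+1)/2 = 21.)
Step 4: Test statistic W = min(W+, W-) = 5.5.
Step 5: Ties in |d|, so use the tie-corrected normal approximation.
        E[W] = n(n+1)/4 = 6*7/4 = 10.5.
        Tie groups: |d|=4 (t=2), |d|=8 (t=2); sum(t^3 - t) = 12.
        Var[W] = n(n+1)(2n+1)/24 - sum(t^3-t)/48 = 546/24 - 12/48 = 22.5.
        z = (W - E[W]) / sqrt(Var[W]) = (5.5 - 10.5) / 4.7434 = -1.0541.
        Two-sided p = 2*Phi(z) = 0.291841.
Step 6: alpha = 0.1. fail to reject H0.

W+ = 5.5, W- = 15.5, W = min = 5.5, p = 0.291841, fail to reject H0.


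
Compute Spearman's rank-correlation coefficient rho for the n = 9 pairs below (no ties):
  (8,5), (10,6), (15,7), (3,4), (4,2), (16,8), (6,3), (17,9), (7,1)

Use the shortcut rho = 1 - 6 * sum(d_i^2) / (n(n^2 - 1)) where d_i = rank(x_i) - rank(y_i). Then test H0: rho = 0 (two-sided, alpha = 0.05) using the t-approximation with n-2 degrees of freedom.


Step 1: Rank x and y separately (midranks; no ties here).
rank(x): 8->5, 10->6, 15->7, 3->1, 4->2, 16->8, 6->3, 17->9, 7->4
rank(y): 5->5, 6->6, 7->7, 4->4, 2->2, 8->8, 3->3, 9->9, 1->1
Step 2: d_i = R_x(i) - R_y(i); compute d_i^2.
  (5-5)^2=0, (6-6)^2=0, (7-7)^2=0, (1-4)^2=9, (2-2)^2=0, (8-8)^2=0, (3-3)^2=0, (9-9)^2=0, (4-1)^2=9
sum(d^2) = 18.
Step 3: rho = 1 - 6*18 / (9*(9^2 - 1)) = 1 - 108/720 = 0.850000.
Step 4: Under H0, t = rho * sqrt((n-2)/(1-rho^2)) = 4.2691 ~ t(7).
Step 5: Two-sided p-value from the t-distribution with 7 df = 0.003705.
Step 6: alpha = 0.05. reject H0.

rho = 0.8500, p = 0.003705, reject H0 at alpha = 0.05.


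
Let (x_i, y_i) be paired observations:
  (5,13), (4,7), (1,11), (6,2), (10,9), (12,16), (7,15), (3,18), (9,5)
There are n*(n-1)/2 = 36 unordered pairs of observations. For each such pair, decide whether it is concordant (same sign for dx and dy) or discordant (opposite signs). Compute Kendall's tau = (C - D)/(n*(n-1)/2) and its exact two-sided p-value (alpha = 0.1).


Step 1: Enumerate the 36 unordered pairs (i,j) with i<j and classify each by sign(x_j-x_i) * sign(y_j-y_i).
  (1,2):dx=-1,dy=-6->C; (1,3):dx=-4,dy=-2->C; (1,4):dx=+1,dy=-11->D; (1,5):dx=+5,dy=-4->D
  (1,6):dx=+7,dy=+3->C; (1,7):dx=+2,dy=+2->C; (1,8):dx=-2,dy=+5->D; (1,9):dx=+4,dy=-8->D
  (2,3):dx=-3,dy=+4->D; (2,4):dx=+2,dy=-5->D; (2,5):dx=+6,dy=+2->C; (2,6):dx=+8,dy=+9->C
  (2,7):dx=+3,dy=+8->C; (2,8):dx=-1,dy=+11->D; (2,9):dx=+5,dy=-2->D; (3,4):dx=+5,dy=-9->D
  (3,5):dx=+9,dy=-2->D; (3,6):dx=+11,dy=+5->C; (3,7):dx=+6,dy=+4->C; (3,8):dx=+2,dy=+7->C
  (3,9):dx=+8,dy=-6->D; (4,5):dx=+4,dy=+7->C; (4,6):dx=+6,dy=+14->C; (4,7):dx=+1,dy=+13->C
  (4,8):dx=-3,dy=+16->D; (4,9):dx=+3,dy=+3->C; (5,6):dx=+2,dy=+7->C; (5,7):dx=-3,dy=+6->D
  (5,8):dx=-7,dy=+9->D; (5,9):dx=-1,dy=-4->C; (6,7):dx=-5,dy=-1->C; (6,8):dx=-9,dy=+2->D
  (6,9):dx=-3,dy=-11->C; (7,8):dx=-4,dy=+3->D; (7,9):dx=+2,dy=-10->D; (8,9):dx=+6,dy=-13->D
Step 2: C = 18, D = 18, total pairs = 36.
Step 3: tau = (C - D)/(n(n-1)/2) = (18 - 18)/36 = 0.000000.
Step 4: Exact two-sided p-value (enumerate n! = 362880 permutations of y under H0): p = 1.000000.
Step 5: alpha = 0.1. fail to reject H0.

tau_b = 0.0000 (C=18, D=18), p = 1.000000, fail to reject H0.


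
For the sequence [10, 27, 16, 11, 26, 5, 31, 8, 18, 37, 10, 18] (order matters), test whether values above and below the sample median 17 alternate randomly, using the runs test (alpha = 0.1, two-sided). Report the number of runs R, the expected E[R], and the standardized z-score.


Step 1: Compute median = 17; label A = above, B = below.
Labels in order: BABBABABAABA  (n_A = 6, n_B = 6)
Step 2: Count runs R = 10.
Step 3: Under H0 (random ordering), E[R] = 2*n_A*n_B/(n_A+n_B) + 1 = 2*6*6/12 + 1 = 7.0000.
        Var[R] = 2*n_A*n_B*(2*n_A*n_B - n_A - n_B) / ((n_A+n_B)^2 * (n_A+n_B-1)) = 4320/1584 = 2.7273.
        SD[R] = 1.6514.
Step 4: Continuity-corrected z = (R - 0.5 - E[R]) / SD[R] = (10 - 0.5 - 7.0000) / 1.6514 = 1.5138.
Step 5: Two-sided p-value via normal approximation = 2*(1 - Phi(|z|)) = 0.130070.
Step 6: alpha = 0.1. fail to reject H0.

R = 10, z = 1.5138, p = 0.130070, fail to reject H0.


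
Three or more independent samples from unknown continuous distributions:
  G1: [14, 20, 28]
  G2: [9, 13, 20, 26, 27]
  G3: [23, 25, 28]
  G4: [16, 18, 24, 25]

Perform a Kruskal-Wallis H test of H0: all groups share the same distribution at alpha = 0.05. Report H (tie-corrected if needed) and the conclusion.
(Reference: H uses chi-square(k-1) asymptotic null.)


Step 1: Combine all N = 15 observations and assign midranks.
sorted (value, group, rank): (9,G2,1), (13,G2,2), (14,G1,3), (16,G4,4), (18,G4,5), (20,G1,6.5), (20,G2,6.5), (23,G3,8), (24,G4,9), (25,G3,10.5), (25,G4,10.5), (26,G2,12), (27,G2,13), (28,G1,14.5), (28,G3,14.5)
Step 2: Sum ranks within each group.
R_1 = 24 (n_1 = 3)
R_2 = 34.5 (n_2 = 5)
R_3 = 33 (n_3 = 3)
R_4 = 28.5 (n_4 = 4)
Step 3: H = 12/(N(N+1)) * sum(R_i^2/n_i) - 3(N+1)
     = 12/(15*16) * (24^2/3 + 34.5^2/5 + 33^2/3 + 28.5^2/4) - 3*16
     = 0.050000 * 996.112 - 48
     = 1.805625.
Step 4: Ties present; correction factor C = 1 - 18/(15^3 - 15) = 0.994643. Corrected H = 1.805625 / 0.994643 = 1.815350.
Step 5: Under H0, H ~ chi^2(3); p-value = 0.611600.
Step 6: alpha = 0.05. fail to reject H0.

H = 1.8154, df = 3, p = 0.611600, fail to reject H0.


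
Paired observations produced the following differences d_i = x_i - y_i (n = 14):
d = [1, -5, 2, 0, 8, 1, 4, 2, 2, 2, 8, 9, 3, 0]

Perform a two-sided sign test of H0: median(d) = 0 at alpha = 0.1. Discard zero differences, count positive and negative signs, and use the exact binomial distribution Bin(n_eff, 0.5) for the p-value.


Step 1: Discard zero differences. Original n = 14; n_eff = number of nonzero differences = 12.
Nonzero differences (with sign): +1, -5, +2, +8, +1, +4, +2, +2, +2, +8, +9, +3
Step 2: Count signs: positive = 11, negative = 1.
Step 3: Under H0: P(positive) = 0.5, so the number of positives S ~ Bin(12, 0.5).
Step 4: Two-sided exact p-value = sum of Bin(12,0.5) probabilities at or below the observed probability = 0.006348.
Step 5: alpha = 0.1. reject H0.

n_eff = 12, pos = 11, neg = 1, p = 0.006348, reject H0.


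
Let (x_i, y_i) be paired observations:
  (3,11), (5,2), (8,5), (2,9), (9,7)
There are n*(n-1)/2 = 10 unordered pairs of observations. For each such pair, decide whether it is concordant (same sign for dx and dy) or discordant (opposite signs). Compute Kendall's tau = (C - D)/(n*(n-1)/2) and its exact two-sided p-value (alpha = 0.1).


Step 1: Enumerate the 10 unordered pairs (i,j) with i<j and classify each by sign(x_j-x_i) * sign(y_j-y_i).
  (1,2):dx=+2,dy=-9->D; (1,3):dx=+5,dy=-6->D; (1,4):dx=-1,dy=-2->C; (1,5):dx=+6,dy=-4->D
  (2,3):dx=+3,dy=+3->C; (2,4):dx=-3,dy=+7->D; (2,5):dx=+4,dy=+5->C; (3,4):dx=-6,dy=+4->D
  (3,5):dx=+1,dy=+2->C; (4,5):dx=+7,dy=-2->D
Step 2: C = 4, D = 6, total pairs = 10.
Step 3: tau = (C - D)/(n(n-1)/2) = (4 - 6)/10 = -0.200000.
Step 4: Exact two-sided p-value (enumerate n! = 120 permutations of y under H0): p = 0.816667.
Step 5: alpha = 0.1. fail to reject H0.

tau_b = -0.2000 (C=4, D=6), p = 0.816667, fail to reject H0.


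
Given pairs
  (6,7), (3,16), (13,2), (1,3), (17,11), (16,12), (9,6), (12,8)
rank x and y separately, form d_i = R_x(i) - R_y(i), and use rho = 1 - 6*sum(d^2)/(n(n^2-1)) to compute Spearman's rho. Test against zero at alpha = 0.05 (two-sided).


Step 1: Rank x and y separately (midranks; no ties here).
rank(x): 6->3, 3->2, 13->6, 1->1, 17->8, 16->7, 9->4, 12->5
rank(y): 7->4, 16->8, 2->1, 3->2, 11->6, 12->7, 6->3, 8->5
Step 2: d_i = R_x(i) - R_y(i); compute d_i^2.
  (3-4)^2=1, (2-8)^2=36, (6-1)^2=25, (1-2)^2=1, (8-6)^2=4, (7-7)^2=0, (4-3)^2=1, (5-5)^2=0
sum(d^2) = 68.
Step 3: rho = 1 - 6*68 / (8*(8^2 - 1)) = 1 - 408/504 = 0.190476.
Step 4: Under H0, t = rho * sqrt((n-2)/(1-rho^2)) = 0.4753 ~ t(6).
Step 5: Two-sided p-value from the t-distribution with 6 df = 0.651401.
Step 6: alpha = 0.05. fail to reject H0.

rho = 0.1905, p = 0.651401, fail to reject H0 at alpha = 0.05.


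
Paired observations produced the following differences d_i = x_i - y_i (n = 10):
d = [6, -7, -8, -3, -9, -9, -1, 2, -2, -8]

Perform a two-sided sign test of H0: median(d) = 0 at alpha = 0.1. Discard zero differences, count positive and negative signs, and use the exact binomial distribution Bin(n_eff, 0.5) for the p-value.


Step 1: Discard zero differences. Original n = 10; n_eff = number of nonzero differences = 10.
Nonzero differences (with sign): +6, -7, -8, -3, -9, -9, -1, +2, -2, -8
Step 2: Count signs: positive = 2, negative = 8.
Step 3: Under H0: P(positive) = 0.5, so the number of positives S ~ Bin(10, 0.5).
Step 4: Two-sided exact p-value = sum of Bin(10,0.5) probabilities at or below the observed probability = 0.109375.
Step 5: alpha = 0.1. fail to reject H0.

n_eff = 10, pos = 2, neg = 8, p = 0.109375, fail to reject H0.


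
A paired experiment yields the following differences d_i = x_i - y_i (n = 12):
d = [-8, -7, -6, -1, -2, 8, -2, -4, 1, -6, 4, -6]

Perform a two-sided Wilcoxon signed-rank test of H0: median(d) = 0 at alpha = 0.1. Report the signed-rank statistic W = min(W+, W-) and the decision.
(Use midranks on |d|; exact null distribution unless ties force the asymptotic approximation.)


Step 1: Drop any zero differences (none here) and take |d_i|.
|d| = [8, 7, 6, 1, 2, 8, 2, 4, 1, 6, 4, 6]
Step 2: Midrank |d_i| (ties get averaged ranks).
ranks: |8|->11.5, |7|->10, |6|->8, |1|->1.5, |2|->3.5, |8|->11.5, |2|->3.5, |4|->5.5, |1|->1.5, |6|->8, |4|->5.5, |6|->8
Step 3: Attach original signs; sum ranks with positive sign and with negative sign.
W+ = 11.5 + 1.5 + 5.5 = 18.5
W- = 11.5 + 10 + 8 + 1.5 + 3.5 + 3.5 + 5.5 + 8 + 8 = 59.5
(Check: W+ + W- = 78 should equal n(n+1)/2 = 78.)
Step 4: Test statistic W = min(W+, W-) = 18.5.
Step 5: Ties in |d|, so use the tie-corrected normal approximation.
        E[W] = n(n+1)/4 = 12*13/4 = 39.
        Tie groups: |d|=1 (t=2), |d|=2 (t=2), |d|=4 (t=2), |d|=6 (t=3), |d|=8 (t=2); sum(t^3 - t) = 48.
        Var[W] = n(n+1)(2n+1)/24 - sum(t^3-t)/48 = 3900/24 - 48/48 = 161.5.
        z = (W - E[W]) / sqrt(Var[W]) = (18.5 - 39) / 12.7083 = -1.6131.
        Two-sided p = 2*Phi(z) = 0.106718.
Step 6: alpha = 0.1. fail to reject H0.

W+ = 18.5, W- = 59.5, W = min = 18.5, p = 0.106718, fail to reject H0.
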